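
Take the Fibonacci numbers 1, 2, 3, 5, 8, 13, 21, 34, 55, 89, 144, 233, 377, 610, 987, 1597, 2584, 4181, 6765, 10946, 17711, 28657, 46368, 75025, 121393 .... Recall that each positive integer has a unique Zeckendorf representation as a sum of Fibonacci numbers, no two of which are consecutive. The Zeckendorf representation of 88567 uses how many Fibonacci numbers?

6

Greedily peel off the largest Fibonacci term at each step:
75025 ≤ 88567 < 121393, so take 75025; remainder 13542
10946 ≤ 13542 < 17711, so take 10946; remainder 2596
2584 ≤ 2596 < 4181, so take 2584; remainder 12
8 ≤ 12 < 13, so take 8; remainder 4
3 ≤ 4 < 5, so take 3; remainder 1
1 ≤ 1 < 2, so take 1; remainder 0
88567 = 75025 + 10946 + 2584 + 8 + 3 + 1, which has 6 terms.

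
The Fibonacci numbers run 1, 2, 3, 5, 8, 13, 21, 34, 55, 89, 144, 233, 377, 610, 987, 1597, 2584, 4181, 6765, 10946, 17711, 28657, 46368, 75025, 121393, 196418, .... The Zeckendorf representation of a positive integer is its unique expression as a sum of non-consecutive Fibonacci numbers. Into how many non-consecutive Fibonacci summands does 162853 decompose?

8

Repeatedly subtract the largest Fibonacci number that fits:
162853: greatest Fibonacci not exceeding it is 121393, leaving 41460
41460: greatest Fibonacci not exceeding it is 28657, leaving 12803
12803: greatest Fibonacci not exceeding it is 10946, leaving 1857
1857: greatest Fibonacci not exceeding it is 1597, leaving 260
260: greatest Fibonacci not exceeding it is 233, leaving 27
27: greatest Fibonacci not exceeding it is 21, leaving 6
6: greatest Fibonacci not exceeding it is 5, leaving 1
1: greatest Fibonacci not exceeding it is 1, leaving 0
162853 = 121393 + 28657 + 10946 + 1597 + 233 + 21 + 5 + 1, which has 8 terms.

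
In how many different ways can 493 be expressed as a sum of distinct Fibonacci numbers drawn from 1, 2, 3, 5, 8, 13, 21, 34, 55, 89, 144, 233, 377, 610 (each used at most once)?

Starting from the Zeckendorf form and repeatedly splitting a term F_k into F_{k−1} + F_{k−2} (when neither is already used) reaches every representation.
493 = 377+89+21+5+1 = 377+89+21+3+2+1 = 377+89+13+8+5+1 = 377+55+34+21+5+1 = 233+144+89+21+5+1 = … (11 more), for 16 in all.

16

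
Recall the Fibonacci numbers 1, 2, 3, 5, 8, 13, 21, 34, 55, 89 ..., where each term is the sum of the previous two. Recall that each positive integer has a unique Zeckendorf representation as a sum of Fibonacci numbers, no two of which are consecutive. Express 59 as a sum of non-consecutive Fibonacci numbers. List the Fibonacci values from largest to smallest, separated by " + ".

55 + 3 + 1

subtract 55 from 59: 4 remains
subtract 3 from 4: 1 remains
subtract 1 from 1: 0 remains
So 59 = 55 + 3 + 1, with no two terms consecutive in the sequence.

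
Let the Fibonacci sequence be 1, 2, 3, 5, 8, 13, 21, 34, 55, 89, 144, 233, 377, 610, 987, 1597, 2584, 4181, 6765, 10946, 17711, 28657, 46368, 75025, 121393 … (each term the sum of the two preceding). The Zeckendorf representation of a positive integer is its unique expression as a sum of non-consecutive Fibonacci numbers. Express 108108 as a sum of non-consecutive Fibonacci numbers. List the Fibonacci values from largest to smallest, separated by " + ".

Greedy algorithm:
take 75025 (≤ 108108); 108108 − 75025 = 33083
take 28657 (≤ 33083); 33083 − 28657 = 4426
take 4181 (≤ 4426); 4426 − 4181 = 245
take 233 (≤ 245); 245 − 233 = 12
take 8 (≤ 12); 12 − 8 = 4
take 3 (≤ 4); 4 − 3 = 1
take 1 (≤ 1); 1 − 1 = 0
So 108108 = 75025 + 28657 + 4181 + 233 + 8 + 3 + 1, with no two terms consecutive in the sequence.

75025 + 28657 + 4181 + 233 + 8 + 3 + 1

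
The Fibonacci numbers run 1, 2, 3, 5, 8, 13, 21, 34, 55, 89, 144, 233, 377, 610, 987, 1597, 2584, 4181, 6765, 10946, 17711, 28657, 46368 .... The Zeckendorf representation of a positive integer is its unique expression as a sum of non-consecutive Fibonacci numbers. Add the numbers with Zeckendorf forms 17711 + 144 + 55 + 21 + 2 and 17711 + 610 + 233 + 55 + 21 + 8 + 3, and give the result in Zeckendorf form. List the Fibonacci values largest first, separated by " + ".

The two numbers are 17933 and 18641, so their sum is 36574.
Greedy algorithm:
subtract 28657 from 36574: 7917 remains
subtract 6765 from 7917: 1152 remains
subtract 987 from 1152: 165 remains
subtract 144 from 165: 21 remains
subtract 21 from 21: 0 remains

28657 + 6765 + 987 + 144 + 21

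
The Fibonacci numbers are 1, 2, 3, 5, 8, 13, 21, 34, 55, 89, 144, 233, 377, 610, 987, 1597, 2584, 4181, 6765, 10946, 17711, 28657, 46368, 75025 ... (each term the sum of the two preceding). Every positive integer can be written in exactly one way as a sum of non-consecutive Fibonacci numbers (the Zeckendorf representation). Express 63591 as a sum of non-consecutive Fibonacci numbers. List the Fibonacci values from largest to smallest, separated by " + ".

Greedy algorithm:
subtract 46368 from 63591: 17223 remains
subtract 10946 from 17223: 6277 remains
subtract 4181 from 6277: 2096 remains
subtract 1597 from 2096: 499 remains
subtract 377 from 499: 122 remains
subtract 89 from 122: 33 remains
subtract 21 from 33: 12 remains
subtract 8 from 12: 4 remains
subtract 3 from 4: 1 remains
subtract 1 from 1: 0 remains
So 63591 = 46368 + 10946 + 4181 + 1597 + 377 + 89 + 21 + 8 + 3 + 1, with no two terms consecutive in the sequence.

46368 + 10946 + 4181 + 1597 + 377 + 89 + 21 + 8 + 3 + 1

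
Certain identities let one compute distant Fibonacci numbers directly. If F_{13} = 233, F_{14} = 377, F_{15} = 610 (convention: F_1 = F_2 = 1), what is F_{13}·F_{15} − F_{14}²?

233·610 − 377² = 142130 − 142129 = 1. (Cassini's identity: F_{k−1}F_{k+1} − F_k² = (−1)^k.)

1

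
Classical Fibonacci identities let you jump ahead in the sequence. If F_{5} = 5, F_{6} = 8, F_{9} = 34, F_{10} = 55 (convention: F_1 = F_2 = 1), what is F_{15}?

610

By the addition formula F_{m+n} = F_m F_{n+1} + F_{m−1} F_n with m=10, n=5: F_{15} = 55·8 + 34·5 = 440 + 170 = 610.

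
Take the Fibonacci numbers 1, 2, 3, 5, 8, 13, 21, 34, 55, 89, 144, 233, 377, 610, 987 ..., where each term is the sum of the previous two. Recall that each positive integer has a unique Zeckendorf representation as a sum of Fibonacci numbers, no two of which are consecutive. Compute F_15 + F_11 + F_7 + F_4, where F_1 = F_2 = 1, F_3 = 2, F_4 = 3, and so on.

715

F_15 + F_11 + F_7 + F_4 = 610 + 89 + 13 + 3 = 715.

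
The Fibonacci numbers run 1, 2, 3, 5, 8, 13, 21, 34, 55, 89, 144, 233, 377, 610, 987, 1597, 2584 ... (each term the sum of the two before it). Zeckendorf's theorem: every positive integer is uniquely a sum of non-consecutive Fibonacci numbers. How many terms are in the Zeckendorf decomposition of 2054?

Repeatedly subtract the largest Fibonacci number that fits:
2054: greatest Fibonacci not exceeding it is 1597, leaving 457
457: greatest Fibonacci not exceeding it is 377, leaving 80
80: greatest Fibonacci not exceeding it is 55, leaving 25
25: greatest Fibonacci not exceeding it is 21, leaving 4
4: greatest Fibonacci not exceeding it is 3, leaving 1
1: greatest Fibonacci not exceeding it is 1, leaving 0
2054 = 1597 + 377 + 55 + 21 + 3 + 1, which has 6 terms.

6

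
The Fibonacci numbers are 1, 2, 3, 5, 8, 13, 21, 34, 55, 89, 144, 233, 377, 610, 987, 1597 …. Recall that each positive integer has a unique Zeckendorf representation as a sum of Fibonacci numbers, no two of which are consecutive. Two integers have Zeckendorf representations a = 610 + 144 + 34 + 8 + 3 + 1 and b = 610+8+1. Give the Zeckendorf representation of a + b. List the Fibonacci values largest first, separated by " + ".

987 + 377 + 55

The two numbers are 800 and 619, so their sum is 1419.
987 ≤ 1419 < 1597, so take 987; remainder 432
377 ≤ 432 < 610, so take 377; remainder 55
55 ≤ 55 < 89, so take 55; remainder 0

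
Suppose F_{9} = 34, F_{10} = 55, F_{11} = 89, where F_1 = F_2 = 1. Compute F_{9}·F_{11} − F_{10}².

1

34·89 − 55² = 3026 − 3025 = 1. (Cassini's identity: F_{k−1}F_{k+1} − F_k² = (−1)^k.)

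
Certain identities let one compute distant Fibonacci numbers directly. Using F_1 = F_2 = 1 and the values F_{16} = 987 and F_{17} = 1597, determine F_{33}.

3524578

By F_{2k+1} = F_k² + F_{k+1}²: F_{33} = 987² + 1597² = 974169 + 2550409 = 3524578.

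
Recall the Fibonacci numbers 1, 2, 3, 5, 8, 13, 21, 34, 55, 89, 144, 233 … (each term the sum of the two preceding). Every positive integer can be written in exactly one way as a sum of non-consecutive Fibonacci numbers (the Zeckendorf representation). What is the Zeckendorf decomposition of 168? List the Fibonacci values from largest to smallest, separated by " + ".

168 − 144 = 24
24 − 21 = 3
3 − 3 = 0
So 168 = 144 + 21 + 3, with no two terms consecutive in the sequence.

144 + 21 + 3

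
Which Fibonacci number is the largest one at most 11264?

10946

10946 ≤ 11264 < 17711, so the largest Fibonacci number not exceeding 11264 is 10946.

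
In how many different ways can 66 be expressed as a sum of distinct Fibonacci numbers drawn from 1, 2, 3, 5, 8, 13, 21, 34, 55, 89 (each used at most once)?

7

Starting from the Zeckendorf form and repeatedly splitting a term F_k into F_{k−1} + F_{k−2} (when neither is already used) reaches every representation.
66 = 55+8+3 = 55+8+2+1 = 34+21+8+3 = … (4 more), for 7 in all.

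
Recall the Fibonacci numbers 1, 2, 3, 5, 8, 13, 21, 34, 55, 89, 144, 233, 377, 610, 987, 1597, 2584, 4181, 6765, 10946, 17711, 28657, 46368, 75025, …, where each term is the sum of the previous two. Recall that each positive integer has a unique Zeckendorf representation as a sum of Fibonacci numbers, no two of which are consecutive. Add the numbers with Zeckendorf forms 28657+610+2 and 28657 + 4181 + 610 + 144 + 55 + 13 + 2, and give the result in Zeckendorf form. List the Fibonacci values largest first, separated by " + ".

The two numbers are 29269 and 33662, so their sum is 62931.
46368 ≤ 62931 < 75025, so take 46368; remainder 16563
10946 ≤ 16563 < 17711, so take 10946; remainder 5617
4181 ≤ 5617 < 6765, so take 4181; remainder 1436
987 ≤ 1436 < 1597, so take 987; remainder 449
377 ≤ 449 < 610, so take 377; remainder 72
55 ≤ 72 < 89, so take 55; remainder 17
13 ≤ 17 < 21, so take 13; remainder 4
3 ≤ 4 < 5, so take 3; remainder 1
1 ≤ 1 < 2, so take 1; remainder 0

46368 + 10946 + 4181 + 987 + 377 + 55 + 13 + 3 + 1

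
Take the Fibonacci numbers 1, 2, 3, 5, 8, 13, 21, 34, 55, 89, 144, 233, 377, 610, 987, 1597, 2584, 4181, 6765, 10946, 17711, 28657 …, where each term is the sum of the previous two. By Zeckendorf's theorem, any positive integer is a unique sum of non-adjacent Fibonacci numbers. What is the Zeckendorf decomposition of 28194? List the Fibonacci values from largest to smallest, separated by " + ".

17711 + 6765 + 2584 + 987 + 144 + 3

Greedily peel off the largest Fibonacci term at each step:
largest Fibonacci ≤ 28194 is 17711; 28194 − 17711 = 10483
largest Fibonacci ≤ 10483 is 6765; 10483 − 6765 = 3718
largest Fibonacci ≤ 3718 is 2584; 3718 − 2584 = 1134
largest Fibonacci ≤ 1134 is 987; 1134 − 987 = 147
largest Fibonacci ≤ 147 is 144; 147 − 144 = 3
largest Fibonacci ≤ 3 is 3; 3 − 3 = 0
So 28194 = 17711 + 6765 + 2584 + 987 + 144 + 3, with no two terms consecutive in the sequence.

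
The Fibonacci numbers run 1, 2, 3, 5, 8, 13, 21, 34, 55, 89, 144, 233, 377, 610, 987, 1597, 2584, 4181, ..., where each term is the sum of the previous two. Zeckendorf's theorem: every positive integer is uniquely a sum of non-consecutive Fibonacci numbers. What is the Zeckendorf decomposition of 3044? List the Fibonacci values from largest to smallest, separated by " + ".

Greedily peel off the largest Fibonacci term at each step:
2584 ≤ 3044 < 4181, so take 2584; remainder 460
377 ≤ 460 < 610, so take 377; remainder 83
55 ≤ 83 < 89, so take 55; remainder 28
21 ≤ 28 < 34, so take 21; remainder 7
5 ≤ 7 < 8, so take 5; remainder 2
2 ≤ 2 < 3, so take 2; remainder 0
So 3044 = 2584 + 377 + 55 + 21 + 5 + 2, with no two terms consecutive in the sequence.

2584 + 377 + 55 + 21 + 5 + 2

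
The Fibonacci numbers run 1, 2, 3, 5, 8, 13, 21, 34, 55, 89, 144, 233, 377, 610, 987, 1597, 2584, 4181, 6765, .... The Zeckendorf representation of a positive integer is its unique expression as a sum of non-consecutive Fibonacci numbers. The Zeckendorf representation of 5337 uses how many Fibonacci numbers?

6

Repeatedly subtract the largest Fibonacci number that fits:
take 4181 (≤ 5337); 5337 − 4181 = 1156
take 987 (≤ 1156); 1156 − 987 = 169
take 144 (≤ 169); 169 − 144 = 25
take 21 (≤ 25); 25 − 21 = 4
take 3 (≤ 4); 4 − 3 = 1
take 1 (≤ 1); 1 − 1 = 0
5337 = 4181 + 987 + 144 + 21 + 3 + 1, which has 6 terms.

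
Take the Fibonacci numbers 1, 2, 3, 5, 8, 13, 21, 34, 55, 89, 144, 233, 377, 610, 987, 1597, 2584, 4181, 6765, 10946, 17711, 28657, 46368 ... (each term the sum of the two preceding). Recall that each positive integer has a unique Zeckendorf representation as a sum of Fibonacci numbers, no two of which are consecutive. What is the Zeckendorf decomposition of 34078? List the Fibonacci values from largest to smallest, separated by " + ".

Greedily peel off the largest Fibonacci term at each step:
largest Fibonacci ≤ 34078 is 28657; 34078 − 28657 = 5421
largest Fibonacci ≤ 5421 is 4181; 5421 − 4181 = 1240
largest Fibonacci ≤ 1240 is 987; 1240 − 987 = 253
largest Fibonacci ≤ 253 is 233; 253 − 233 = 20
largest Fibonacci ≤ 20 is 13; 20 − 13 = 7
largest Fibonacci ≤ 7 is 5; 7 − 5 = 2
largest Fibonacci ≤ 2 is 2; 2 − 2 = 0
So 34078 = 28657 + 4181 + 987 + 233 + 13 + 5 + 2, with no two terms consecutive in the sequence.

28657 + 4181 + 987 + 233 + 13 + 5 + 2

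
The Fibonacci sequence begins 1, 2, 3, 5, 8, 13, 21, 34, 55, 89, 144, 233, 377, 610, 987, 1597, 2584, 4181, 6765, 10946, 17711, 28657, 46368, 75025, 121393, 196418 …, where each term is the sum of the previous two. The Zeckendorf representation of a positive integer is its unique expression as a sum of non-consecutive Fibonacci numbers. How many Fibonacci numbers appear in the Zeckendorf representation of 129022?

121393 ≤ 129022 < 196418, so take 121393; remainder 7629
6765 ≤ 7629 < 10946, so take 6765; remainder 864
610 ≤ 864 < 987, so take 610; remainder 254
233 ≤ 254 < 377, so take 233; remainder 21
21 ≤ 21 < 34, so take 21; remainder 0
129022 = 121393 + 6765 + 610 + 233 + 21, which has 5 terms.

5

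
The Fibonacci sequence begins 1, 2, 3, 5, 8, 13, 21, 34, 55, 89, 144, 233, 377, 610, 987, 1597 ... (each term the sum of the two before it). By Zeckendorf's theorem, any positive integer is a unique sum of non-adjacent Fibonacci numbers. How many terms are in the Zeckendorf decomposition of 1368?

Repeatedly subtract the largest Fibonacci number that fits:
1368: greatest Fibonacci not exceeding it is 987, leaving 381
381: greatest Fibonacci not exceeding it is 377, leaving 4
4: greatest Fibonacci not exceeding it is 3, leaving 1
1: greatest Fibonacci not exceeding it is 1, leaving 0
1368 = 987 + 377 + 3 + 1, which has 4 terms.

4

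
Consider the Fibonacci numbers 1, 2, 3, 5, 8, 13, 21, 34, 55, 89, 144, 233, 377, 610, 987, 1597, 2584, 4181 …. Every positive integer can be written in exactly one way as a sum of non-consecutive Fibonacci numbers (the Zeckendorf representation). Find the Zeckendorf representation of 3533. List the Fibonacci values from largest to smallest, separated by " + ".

take 2584 (≤ 3533); 3533 − 2584 = 949
take 610 (≤ 949); 949 − 610 = 339
take 233 (≤ 339); 339 − 233 = 106
take 89 (≤ 106); 106 − 89 = 17
take 13 (≤ 17); 17 − 13 = 4
take 3 (≤ 4); 4 − 3 = 1
take 1 (≤ 1); 1 − 1 = 0
So 3533 = 2584 + 610 + 233 + 89 + 13 + 3 + 1, with no two terms consecutive in the sequence.

2584 + 610 + 233 + 89 + 13 + 3 + 1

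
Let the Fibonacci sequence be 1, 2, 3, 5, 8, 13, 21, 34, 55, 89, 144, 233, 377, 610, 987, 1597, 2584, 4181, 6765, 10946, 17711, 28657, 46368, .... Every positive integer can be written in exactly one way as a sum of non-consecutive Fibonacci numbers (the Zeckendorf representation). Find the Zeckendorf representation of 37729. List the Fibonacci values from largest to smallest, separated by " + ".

subtract 28657 from 37729: 9072 remains
subtract 6765 from 9072: 2307 remains
subtract 1597 from 2307: 710 remains
subtract 610 from 710: 100 remains
subtract 89 from 100: 11 remains
subtract 8 from 11: 3 remains
subtract 3 from 3: 0 remains
So 37729 = 28657 + 6765 + 1597 + 610 + 89 + 8 + 3, with no two terms consecutive in the sequence.

28657 + 6765 + 1597 + 610 + 89 + 8 + 3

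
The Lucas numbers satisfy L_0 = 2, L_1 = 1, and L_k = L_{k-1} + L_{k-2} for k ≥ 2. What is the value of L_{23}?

Iterating the recurrence up to L_{18} = 5778 and L_{17} = 3571:
L_{19} = L_{18} + L_{17} = 5778 + 3571 = 9349
L_{20} = L_{19} + L_{18} = 9349 + 5778 = 15127
L_{21} = L_{20} + L_{19} = 15127 + 9349 = 24476
L_{22} = L_{21} + L_{20} = 24476 + 15127 = 39603
L_{23} = L_{22} + L_{21} = 39603 + 24476 = 64079

64079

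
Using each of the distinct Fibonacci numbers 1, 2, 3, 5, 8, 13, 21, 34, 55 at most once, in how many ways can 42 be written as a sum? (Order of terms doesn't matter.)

Starting from the Zeckendorf form and repeatedly splitting a term F_k into F_{k−1} + F_{k−2} (when neither is already used) reaches every representation.
42 = 34+8 = 34+5+3 = 21+13+8 = … (3 more), for 6 in all.

6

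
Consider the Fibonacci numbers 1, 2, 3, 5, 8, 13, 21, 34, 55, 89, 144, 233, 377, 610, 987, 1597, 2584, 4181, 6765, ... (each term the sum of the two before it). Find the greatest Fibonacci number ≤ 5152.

4181

4181 ≤ 5152 < 6765, so the largest Fibonacci number not exceeding 5152 is 4181.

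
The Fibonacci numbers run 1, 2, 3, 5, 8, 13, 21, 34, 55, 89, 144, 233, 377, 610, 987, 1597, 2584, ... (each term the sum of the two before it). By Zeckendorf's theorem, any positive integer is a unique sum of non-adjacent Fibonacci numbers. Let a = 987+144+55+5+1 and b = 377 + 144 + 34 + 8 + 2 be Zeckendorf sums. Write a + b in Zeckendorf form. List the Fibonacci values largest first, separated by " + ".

The two numbers are 1192 and 565, so their sum is 1757.
subtract 1597 from 1757: 160 remains
subtract 144 from 160: 16 remains
subtract 13 from 16: 3 remains
subtract 3 from 3: 0 remains

1597 + 144 + 13 + 3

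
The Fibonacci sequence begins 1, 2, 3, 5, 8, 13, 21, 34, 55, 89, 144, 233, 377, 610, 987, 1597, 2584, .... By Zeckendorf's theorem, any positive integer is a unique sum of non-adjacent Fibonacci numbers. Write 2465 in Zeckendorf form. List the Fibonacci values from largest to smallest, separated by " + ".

1597 + 610 + 233 + 21 + 3 + 1

2465: greatest Fibonacci not exceeding it is 1597, leaving 868
868: greatest Fibonacci not exceeding it is 610, leaving 258
258: greatest Fibonacci not exceeding it is 233, leaving 25
25: greatest Fibonacci not exceeding it is 21, leaving 4
4: greatest Fibonacci not exceeding it is 3, leaving 1
1: greatest Fibonacci not exceeding it is 1, leaving 0
So 2465 = 1597 + 610 + 233 + 21 + 3 + 1, with no two terms consecutive in the sequence.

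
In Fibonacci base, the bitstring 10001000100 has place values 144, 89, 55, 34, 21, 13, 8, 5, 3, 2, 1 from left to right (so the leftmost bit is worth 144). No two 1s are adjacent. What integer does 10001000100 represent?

168

Summing the place values of the 1 bits: 144 + 21 + 3 = 168.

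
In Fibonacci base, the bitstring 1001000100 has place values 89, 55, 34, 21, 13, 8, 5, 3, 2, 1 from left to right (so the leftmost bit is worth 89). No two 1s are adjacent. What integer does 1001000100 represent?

Summing the place values of the 1 bits: 89 + 21 + 3 = 113.

113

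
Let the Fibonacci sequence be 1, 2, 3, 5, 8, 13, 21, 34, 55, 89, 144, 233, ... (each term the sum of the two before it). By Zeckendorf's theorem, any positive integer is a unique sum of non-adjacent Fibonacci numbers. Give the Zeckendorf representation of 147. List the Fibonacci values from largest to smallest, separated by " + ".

largest Fibonacci ≤ 147 is 144; 147 − 144 = 3
largest Fibonacci ≤ 3 is 3; 3 − 3 = 0
So 147 = 144 + 3, with no two terms consecutive in the sequence.

144 + 3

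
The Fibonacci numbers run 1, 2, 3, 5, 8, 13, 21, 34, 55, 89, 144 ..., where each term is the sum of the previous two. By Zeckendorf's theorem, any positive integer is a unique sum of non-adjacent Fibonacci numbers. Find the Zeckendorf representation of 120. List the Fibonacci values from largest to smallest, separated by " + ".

89 + 21 + 8 + 2

120: greatest Fibonacci not exceeding it is 89, leaving 31
31: greatest Fibonacci not exceeding it is 21, leaving 10
10: greatest Fibonacci not exceeding it is 8, leaving 2
2: greatest Fibonacci not exceeding it is 2, leaving 0
So 120 = 89 + 21 + 8 + 2, with no two terms consecutive in the sequence.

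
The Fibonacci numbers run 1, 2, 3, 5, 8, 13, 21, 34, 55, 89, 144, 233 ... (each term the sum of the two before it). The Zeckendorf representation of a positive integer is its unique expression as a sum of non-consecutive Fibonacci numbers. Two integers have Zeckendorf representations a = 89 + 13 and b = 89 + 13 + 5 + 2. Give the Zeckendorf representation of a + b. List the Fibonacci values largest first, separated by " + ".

144 + 55 + 8 + 3 + 1

The two numbers are 102 and 109, so their sum is 211.
Greedily peel off the largest Fibonacci term at each step:
largest Fibonacci ≤ 211 is 144; 211 − 144 = 67
largest Fibonacci ≤ 67 is 55; 67 − 55 = 12
largest Fibonacci ≤ 12 is 8; 12 − 8 = 4
largest Fibonacci ≤ 4 is 3; 4 − 3 = 1
largest Fibonacci ≤ 1 is 1; 1 − 1 = 0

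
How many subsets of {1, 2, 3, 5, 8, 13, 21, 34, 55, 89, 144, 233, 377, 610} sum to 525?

Each representation comes from the Zeckendorf form by replacing some F_k with F_{k−1} + F_{k−2} where possible.
525 = 377+144+3+1 = 377+89+55+3+1 = 377+89+34+21+3+1 = … (4 more), for 7 in all.

7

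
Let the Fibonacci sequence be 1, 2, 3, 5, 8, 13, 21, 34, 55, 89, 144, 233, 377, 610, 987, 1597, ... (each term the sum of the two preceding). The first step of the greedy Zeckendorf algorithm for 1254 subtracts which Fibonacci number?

987 ≤ 1254 < 1597, so the largest Fibonacci number not exceeding 1254 is 987.

987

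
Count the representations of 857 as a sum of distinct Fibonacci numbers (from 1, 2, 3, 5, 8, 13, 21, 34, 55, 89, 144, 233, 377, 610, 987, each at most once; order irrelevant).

Starting from the Zeckendorf form and repeatedly splitting a term F_k into F_{k−1} + F_{k−2} (when neither is already used) reaches every representation.
857 = 610+233+13+1 = 610+233+8+5+1 = 610+144+89+13+1 = 610+233+8+3+2+1 = … (15 more), for 19 in all.

19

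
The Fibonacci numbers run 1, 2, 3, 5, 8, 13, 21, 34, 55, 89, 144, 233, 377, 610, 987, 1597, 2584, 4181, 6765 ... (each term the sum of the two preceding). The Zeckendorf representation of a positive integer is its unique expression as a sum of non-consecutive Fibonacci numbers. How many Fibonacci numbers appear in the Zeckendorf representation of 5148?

6

Greedy algorithm:
take 4181 (≤ 5148); 5148 − 4181 = 967
take 610 (≤ 967); 967 − 610 = 357
take 233 (≤ 357); 357 − 233 = 124
take 89 (≤ 124); 124 − 89 = 35
take 34 (≤ 35); 35 − 34 = 1
take 1 (≤ 1); 1 − 1 = 0
5148 = 4181 + 610 + 233 + 89 + 34 + 1, which has 6 terms.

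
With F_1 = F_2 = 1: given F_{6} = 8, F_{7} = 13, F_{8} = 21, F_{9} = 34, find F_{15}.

By the addition formula F_{m+n} = F_m F_{n+1} + F_{m−1} F_n with m=9, n=6: F_{15} = 34·13 + 21·8 = 442 + 168 = 610.

610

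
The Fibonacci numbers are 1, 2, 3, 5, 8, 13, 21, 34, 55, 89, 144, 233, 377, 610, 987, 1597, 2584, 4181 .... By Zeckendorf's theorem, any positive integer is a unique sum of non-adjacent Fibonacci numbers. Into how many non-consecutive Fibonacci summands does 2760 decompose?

5

subtract 2584 from 2760: 176 remains
subtract 144 from 176: 32 remains
subtract 21 from 32: 11 remains
subtract 8 from 11: 3 remains
subtract 3 from 3: 0 remains
2760 = 2584 + 144 + 21 + 8 + 3, which has 5 terms.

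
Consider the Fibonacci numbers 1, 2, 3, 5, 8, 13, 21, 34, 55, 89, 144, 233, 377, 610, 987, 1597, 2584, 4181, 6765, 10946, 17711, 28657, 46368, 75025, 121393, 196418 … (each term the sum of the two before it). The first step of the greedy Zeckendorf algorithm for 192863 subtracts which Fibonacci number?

121393

121393 ≤ 192863 < 196418, so the largest Fibonacci number not exceeding 192863 is 121393.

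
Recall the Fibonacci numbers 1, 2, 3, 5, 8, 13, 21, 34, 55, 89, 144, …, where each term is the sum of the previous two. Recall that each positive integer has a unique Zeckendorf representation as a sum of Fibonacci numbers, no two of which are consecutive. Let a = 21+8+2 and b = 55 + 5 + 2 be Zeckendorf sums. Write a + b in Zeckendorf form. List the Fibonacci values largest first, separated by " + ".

89 + 3 + 1

The two numbers are 31 and 62, so their sum is 93.
93 − 89 = 4
4 − 3 = 1
1 − 1 = 0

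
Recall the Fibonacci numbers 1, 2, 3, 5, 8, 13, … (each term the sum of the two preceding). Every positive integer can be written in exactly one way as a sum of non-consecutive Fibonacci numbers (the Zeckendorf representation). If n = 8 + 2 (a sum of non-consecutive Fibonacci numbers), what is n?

10

8 + 2 = 10.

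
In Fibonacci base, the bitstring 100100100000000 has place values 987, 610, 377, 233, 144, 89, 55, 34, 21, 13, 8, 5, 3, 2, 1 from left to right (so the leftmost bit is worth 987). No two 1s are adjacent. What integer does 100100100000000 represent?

1275

Summing the place values of the 1 bits: 987 + 233 + 55 = 1275.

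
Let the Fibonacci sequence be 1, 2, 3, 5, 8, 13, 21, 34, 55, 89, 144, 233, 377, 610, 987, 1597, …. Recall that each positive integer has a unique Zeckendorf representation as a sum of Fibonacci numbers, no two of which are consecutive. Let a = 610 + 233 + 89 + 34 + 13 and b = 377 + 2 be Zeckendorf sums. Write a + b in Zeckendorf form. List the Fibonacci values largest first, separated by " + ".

The two numbers are 979 and 379, so their sum is 1358.
Repeatedly subtract the largest Fibonacci number that fits:
largest Fibonacci ≤ 1358 is 987; 1358 − 987 = 371
largest Fibonacci ≤ 371 is 233; 371 − 233 = 138
largest Fibonacci ≤ 138 is 89; 138 − 89 = 49
largest Fibonacci ≤ 49 is 34; 49 − 34 = 15
largest Fibonacci ≤ 15 is 13; 15 − 13 = 2
largest Fibonacci ≤ 2 is 2; 2 − 2 = 0

987 + 233 + 89 + 34 + 13 + 2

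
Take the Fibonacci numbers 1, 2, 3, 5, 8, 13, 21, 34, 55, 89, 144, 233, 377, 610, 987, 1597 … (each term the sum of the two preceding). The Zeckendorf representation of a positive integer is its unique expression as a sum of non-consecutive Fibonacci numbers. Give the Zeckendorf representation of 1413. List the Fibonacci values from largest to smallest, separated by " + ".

987 + 377 + 34 + 13 + 2

largest Fibonacci ≤ 1413 is 987; 1413 − 987 = 426
largest Fibonacci ≤ 426 is 377; 426 − 377 = 49
largest Fibonacci ≤ 49 is 34; 49 − 34 = 15
largest Fibonacci ≤ 15 is 13; 15 − 13 = 2
largest Fibonacci ≤ 2 is 2; 2 − 2 = 0
So 1413 = 987 + 377 + 34 + 13 + 2, with no two terms consecutive in the sequence.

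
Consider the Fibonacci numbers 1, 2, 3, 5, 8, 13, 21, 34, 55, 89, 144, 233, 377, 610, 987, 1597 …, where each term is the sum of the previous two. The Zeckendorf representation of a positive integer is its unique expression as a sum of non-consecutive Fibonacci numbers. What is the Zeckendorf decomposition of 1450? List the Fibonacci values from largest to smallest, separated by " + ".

987 + 377 + 55 + 21 + 8 + 2

Greedily peel off the largest Fibonacci term at each step:
take 987 (≤ 1450); 1450 − 987 = 463
take 377 (≤ 463); 463 − 377 = 86
take 55 (≤ 86); 86 − 55 = 31
take 21 (≤ 31); 31 − 21 = 10
take 8 (≤ 10); 10 − 8 = 2
take 2 (≤ 2); 2 − 2 = 0
So 1450 = 987 + 377 + 55 + 21 + 8 + 2, with no two terms consecutive in the sequence.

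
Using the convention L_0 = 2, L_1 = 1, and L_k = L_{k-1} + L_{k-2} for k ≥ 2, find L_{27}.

Iterating the recurrence up to L_{23} = 64079 and L_{22} = 39603:
L_{24} = L_{23} + L_{22} = 64079 + 39603 = 103682
L_{25} = L_{24} + L_{23} = 103682 + 64079 = 167761
L_{26} = L_{25} + L_{24} = 167761 + 103682 = 271443
L_{27} = L_{26} + L_{25} = 271443 + 167761 = 439204

439204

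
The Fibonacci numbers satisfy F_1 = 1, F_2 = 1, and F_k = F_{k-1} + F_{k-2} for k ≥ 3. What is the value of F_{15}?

Iterating the recurrence up to F_{11} = 89 and F_{10} = 55:
F_{12} = F_{11} + F_{10} = 89 + 55 = 144
F_{13} = F_{12} + F_{11} = 144 + 89 = 233
F_{14} = F_{13} + F_{12} = 233 + 144 = 377
F_{15} = F_{14} + F_{13} = 377 + 233 = 610

610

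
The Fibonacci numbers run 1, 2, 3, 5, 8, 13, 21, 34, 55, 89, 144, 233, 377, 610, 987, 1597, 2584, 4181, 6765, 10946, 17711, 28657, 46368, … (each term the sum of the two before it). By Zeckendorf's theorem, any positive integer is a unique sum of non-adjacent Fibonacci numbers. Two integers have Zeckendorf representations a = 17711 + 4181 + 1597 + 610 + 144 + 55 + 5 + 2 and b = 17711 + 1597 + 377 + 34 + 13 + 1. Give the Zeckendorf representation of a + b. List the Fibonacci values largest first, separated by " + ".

28657 + 10946 + 4181 + 233 + 21

The two numbers are 24305 and 19733, so their sum is 44038.
44038 − 28657 = 15381
15381 − 10946 = 4435
4435 − 4181 = 254
254 − 233 = 21
21 − 21 = 0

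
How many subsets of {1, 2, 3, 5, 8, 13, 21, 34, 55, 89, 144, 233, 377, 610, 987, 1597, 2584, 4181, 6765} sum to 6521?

Each representation comes from the Zeckendorf form by replacing some F_k with F_{k−1} + F_{k−2} where possible.
6521 = 4181+1597+610+89+34+8+2 = 4181+1597+610+89+34+5+3+2 = 4181+1597+610+89+21+13+8+2 = 4181+1597+377+233+89+34+8+2 = 4181+1597+610+89+21+13+5+3+2 = … (25 more), for 30 in all.

30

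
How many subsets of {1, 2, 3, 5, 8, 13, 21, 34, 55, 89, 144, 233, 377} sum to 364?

Starting from the Zeckendorf form and repeatedly splitting a term F_k into F_{k−1} + F_{k−2} (when neither is already used) reaches every representation.
364 = 233+89+34+8 = 233+89+34+5+3 = 233+89+21+13+8 = 233+89+34+5+2+1 = 233+89+21+13+5+3 = … (7 more), for 12 in all.

12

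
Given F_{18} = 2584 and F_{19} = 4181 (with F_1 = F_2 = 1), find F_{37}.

By F_{2k+1} = F_k² + F_{k+1}²: F_{37} = 2584² + 4181² = 6677056 + 17480761 = 24157817.

24157817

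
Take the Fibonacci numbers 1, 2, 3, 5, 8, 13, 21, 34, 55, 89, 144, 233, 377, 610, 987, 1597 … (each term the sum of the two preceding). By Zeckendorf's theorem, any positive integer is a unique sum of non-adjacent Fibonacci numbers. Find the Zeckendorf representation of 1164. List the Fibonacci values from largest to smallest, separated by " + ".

Greedily peel off the largest Fibonacci term at each step:
subtract 987 from 1164: 177 remains
subtract 144 from 177: 33 remains
subtract 21 from 33: 12 remains
subtract 8 from 12: 4 remains
subtract 3 from 4: 1 remains
subtract 1 from 1: 0 remains
So 1164 = 987 + 144 + 21 + 8 + 3 + 1, with no two terms consecutive in the sequence.

987 + 144 + 21 + 8 + 3 + 1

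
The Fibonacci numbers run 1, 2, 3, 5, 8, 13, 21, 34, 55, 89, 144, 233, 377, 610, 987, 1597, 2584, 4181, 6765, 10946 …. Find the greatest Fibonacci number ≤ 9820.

6765 ≤ 9820 < 10946, so the largest Fibonacci number not exceeding 9820 is 6765.

6765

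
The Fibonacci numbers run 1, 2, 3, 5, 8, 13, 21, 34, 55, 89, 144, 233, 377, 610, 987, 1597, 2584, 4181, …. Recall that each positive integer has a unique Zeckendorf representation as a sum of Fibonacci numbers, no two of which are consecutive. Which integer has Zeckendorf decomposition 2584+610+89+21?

2584+610+89+21 = 3304.

3304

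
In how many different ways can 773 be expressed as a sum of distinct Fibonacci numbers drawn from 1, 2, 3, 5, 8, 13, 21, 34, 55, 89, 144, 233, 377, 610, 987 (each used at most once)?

Starting from the Zeckendorf form and repeatedly splitting a term F_k into F_{k−1} + F_{k−2} (when neither is already used) reaches every representation.
773 = 610+144+13+5+1 = 610+144+13+3+2+1 = 610+89+55+13+5+1 = … (15 more), for 18 in all.

18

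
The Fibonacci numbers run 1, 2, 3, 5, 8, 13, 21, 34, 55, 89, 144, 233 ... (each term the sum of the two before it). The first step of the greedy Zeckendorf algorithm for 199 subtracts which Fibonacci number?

144

144 ≤ 199 < 233, so the largest Fibonacci number not exceeding 199 is 144.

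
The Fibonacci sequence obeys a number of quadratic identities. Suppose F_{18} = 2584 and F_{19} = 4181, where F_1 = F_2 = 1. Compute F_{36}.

14930352

By the doubling identity F_{2k} = F_k(2F_{k+1} − F_k): F_{36} = 2584·(2·4181 − 2584) = 2584·5778 = 14930352.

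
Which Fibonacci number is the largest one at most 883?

610 ≤ 883 < 987, so the largest Fibonacci number not exceeding 883 is 610.

610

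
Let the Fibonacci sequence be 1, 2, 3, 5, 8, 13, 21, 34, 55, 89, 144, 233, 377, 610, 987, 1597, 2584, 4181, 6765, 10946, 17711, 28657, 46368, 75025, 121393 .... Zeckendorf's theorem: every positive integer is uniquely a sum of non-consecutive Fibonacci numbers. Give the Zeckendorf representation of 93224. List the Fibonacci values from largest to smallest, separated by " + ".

subtract 75025 from 93224: 18199 remains
subtract 17711 from 18199: 488 remains
subtract 377 from 488: 111 remains
subtract 89 from 111: 22 remains
subtract 21 from 22: 1 remains
subtract 1 from 1: 0 remains
So 93224 = 75025 + 17711 + 377 + 89 + 21 + 1, with no two terms consecutive in the sequence.

75025 + 17711 + 377 + 89 + 21 + 1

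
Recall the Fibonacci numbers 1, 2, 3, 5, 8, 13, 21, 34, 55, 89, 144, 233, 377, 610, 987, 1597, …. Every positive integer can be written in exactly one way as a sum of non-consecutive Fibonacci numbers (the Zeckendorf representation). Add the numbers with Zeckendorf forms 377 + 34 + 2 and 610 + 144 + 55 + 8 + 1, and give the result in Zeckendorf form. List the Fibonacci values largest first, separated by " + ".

987 + 233 + 8 + 3

The two numbers are 413 and 818, so their sum is 1231.
largest Fibonacci ≤ 1231 is 987; 1231 − 987 = 244
largest Fibonacci ≤ 244 is 233; 244 − 233 = 11
largest Fibonacci ≤ 11 is 8; 11 − 8 = 3
largest Fibonacci ≤ 3 is 3; 3 − 3 = 0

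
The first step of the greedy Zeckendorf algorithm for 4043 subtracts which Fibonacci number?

2584 ≤ 4043 < 4181, so the largest Fibonacci number not exceeding 4043 is 2584.

2584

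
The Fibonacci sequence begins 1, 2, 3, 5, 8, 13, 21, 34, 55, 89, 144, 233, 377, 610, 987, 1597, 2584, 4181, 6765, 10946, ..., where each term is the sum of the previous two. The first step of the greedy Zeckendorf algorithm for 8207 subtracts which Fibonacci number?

6765 ≤ 8207 < 10946, so the largest Fibonacci number not exceeding 8207 is 6765.

6765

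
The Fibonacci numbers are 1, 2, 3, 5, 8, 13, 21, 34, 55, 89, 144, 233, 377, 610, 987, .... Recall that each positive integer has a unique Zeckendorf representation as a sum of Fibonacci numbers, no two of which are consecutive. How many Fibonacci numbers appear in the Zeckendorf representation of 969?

969: greatest Fibonacci not exceeding it is 610, leaving 359
359: greatest Fibonacci not exceeding it is 233, leaving 126
126: greatest Fibonacci not exceeding it is 89, leaving 37
37: greatest Fibonacci not exceeding it is 34, leaving 3
3: greatest Fibonacci not exceeding it is 3, leaving 0
969 = 610 + 233 + 89 + 34 + 3, which has 5 terms.

5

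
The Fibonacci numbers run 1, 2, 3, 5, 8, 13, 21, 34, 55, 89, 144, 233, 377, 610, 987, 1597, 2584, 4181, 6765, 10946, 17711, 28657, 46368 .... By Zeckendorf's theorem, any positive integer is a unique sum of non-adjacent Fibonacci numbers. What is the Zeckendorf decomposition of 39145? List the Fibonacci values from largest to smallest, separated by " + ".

subtract 28657 from 39145: 10488 remains
subtract 6765 from 10488: 3723 remains
subtract 2584 from 3723: 1139 remains
subtract 987 from 1139: 152 remains
subtract 144 from 152: 8 remains
subtract 8 from 8: 0 remains
So 39145 = 28657 + 6765 + 2584 + 987 + 144 + 8, with no two terms consecutive in the sequence.

28657 + 6765 + 2584 + 987 + 144 + 8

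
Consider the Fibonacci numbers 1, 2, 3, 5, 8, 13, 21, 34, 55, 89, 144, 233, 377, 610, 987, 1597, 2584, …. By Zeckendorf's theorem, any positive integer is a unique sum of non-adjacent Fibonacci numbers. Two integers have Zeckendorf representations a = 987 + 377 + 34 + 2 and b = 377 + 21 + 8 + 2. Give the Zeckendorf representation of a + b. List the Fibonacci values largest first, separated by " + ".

The two numbers are 1400 and 408, so their sum is 1808.
Greedy algorithm:
1808 − 1597 = 211
211 − 144 = 67
67 − 55 = 12
12 − 8 = 4
4 − 3 = 1
1 − 1 = 0

1597 + 144 + 55 + 8 + 3 + 1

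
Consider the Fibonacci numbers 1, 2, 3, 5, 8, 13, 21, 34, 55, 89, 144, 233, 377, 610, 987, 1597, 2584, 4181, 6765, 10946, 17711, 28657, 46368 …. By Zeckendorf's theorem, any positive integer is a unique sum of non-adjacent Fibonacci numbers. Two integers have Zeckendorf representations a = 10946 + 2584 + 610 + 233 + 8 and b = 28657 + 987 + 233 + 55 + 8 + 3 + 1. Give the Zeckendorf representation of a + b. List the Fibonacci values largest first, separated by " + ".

The two numbers are 14381 and 29944, so their sum is 44325.
44325: greatest Fibonacci not exceeding it is 28657, leaving 15668
15668: greatest Fibonacci not exceeding it is 10946, leaving 4722
4722: greatest Fibonacci not exceeding it is 4181, leaving 541
541: greatest Fibonacci not exceeding it is 377, leaving 164
164: greatest Fibonacci not exceeding it is 144, leaving 20
20: greatest Fibonacci not exceeding it is 13, leaving 7
7: greatest Fibonacci not exceeding it is 5, leaving 2
2: greatest Fibonacci not exceeding it is 2, leaving 0

28657 + 10946 + 4181 + 377 + 144 + 13 + 5 + 2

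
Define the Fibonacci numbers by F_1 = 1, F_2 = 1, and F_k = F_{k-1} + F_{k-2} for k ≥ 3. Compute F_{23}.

28657

Iterating the recurrence up to F_{16} = 987 and F_{15} = 610:
F_{17} = F_{16} + F_{15} = 987 + 610 = 1597
F_{18} = F_{17} + F_{16} = 1597 + 987 = 2584
F_{19} = F_{18} + F_{17} = 2584 + 1597 = 4181
F_{20} = F_{19} + F_{18} = 4181 + 2584 = 6765
F_{21} = F_{20} + F_{19} = 6765 + 4181 = 10946
F_{22} = F_{21} + F_{20} = 10946 + 6765 = 17711
F_{23} = F_{22} + F_{21} = 17711 + 10946 = 28657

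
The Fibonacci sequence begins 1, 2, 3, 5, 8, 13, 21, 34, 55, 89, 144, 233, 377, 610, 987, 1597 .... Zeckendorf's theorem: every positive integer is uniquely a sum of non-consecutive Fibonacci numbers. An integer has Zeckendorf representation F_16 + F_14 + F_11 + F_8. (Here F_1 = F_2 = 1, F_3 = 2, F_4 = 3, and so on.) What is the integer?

F_16 + F_14 + F_11 + F_8 = 987 + 377 + 89 + 21 = 1474.

1474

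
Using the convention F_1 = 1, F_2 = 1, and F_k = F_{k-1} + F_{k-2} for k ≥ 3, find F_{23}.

28657

Iterating the recurrence up to F_{16} = 987 and F_{15} = 610:
F_{17} = F_{16} + F_{15} = 987 + 610 = 1597
F_{18} = F_{17} + F_{16} = 1597 + 987 = 2584
F_{19} = F_{18} + F_{17} = 2584 + 1597 = 4181
F_{20} = F_{19} + F_{18} = 4181 + 2584 = 6765
F_{21} = F_{20} + F_{19} = 6765 + 4181 = 10946
F_{22} = F_{21} + F_{20} = 10946 + 6765 = 17711
F_{23} = F_{22} + F_{21} = 17711 + 10946 = 28657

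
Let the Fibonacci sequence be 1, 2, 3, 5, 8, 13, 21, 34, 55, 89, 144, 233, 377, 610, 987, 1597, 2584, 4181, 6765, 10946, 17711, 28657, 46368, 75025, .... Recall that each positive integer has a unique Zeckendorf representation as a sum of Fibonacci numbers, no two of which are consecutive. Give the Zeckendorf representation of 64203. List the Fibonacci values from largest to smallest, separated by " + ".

46368 + 17711 + 89 + 34 + 1

Greedily peel off the largest Fibonacci term at each step:
subtract 46368 from 64203: 17835 remains
subtract 17711 from 17835: 124 remains
subtract 89 from 124: 35 remains
subtract 34 from 35: 1 remains
subtract 1 from 1: 0 remains
So 64203 = 46368 + 17711 + 89 + 34 + 1, with no two terms consecutive in the sequence.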